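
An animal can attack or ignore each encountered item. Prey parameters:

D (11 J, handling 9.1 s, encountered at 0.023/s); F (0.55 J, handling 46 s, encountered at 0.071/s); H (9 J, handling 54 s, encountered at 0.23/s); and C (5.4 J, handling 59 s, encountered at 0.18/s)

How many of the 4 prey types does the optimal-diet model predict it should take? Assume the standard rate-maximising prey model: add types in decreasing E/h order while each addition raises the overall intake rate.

1

Rank by E/h (J/s): D 1.21, H 0.167, C 0.0915, F 0.012. Include each in turn until the next type's E/h falls below the running intake rate.
Rate on top 1: 0.2092. H: 0.167 < 0.2092 → exclude; stop.
Optimal diet: D — 1 of 4 types.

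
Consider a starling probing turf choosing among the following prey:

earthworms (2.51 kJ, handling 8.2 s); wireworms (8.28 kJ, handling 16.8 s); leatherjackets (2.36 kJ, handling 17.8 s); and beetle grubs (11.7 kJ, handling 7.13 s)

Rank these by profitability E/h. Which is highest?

In descending order of E/h:
beetle grubs: 11.7/7.13 = 1.64 kJ/s
wireworms: 8.28/16.8 = 0.493 kJ/s
earthworms: 2.51/8.2 = 0.306 kJ/s
leatherjackets: 2.36/17.8 = 0.133 kJ/s

beetle grubs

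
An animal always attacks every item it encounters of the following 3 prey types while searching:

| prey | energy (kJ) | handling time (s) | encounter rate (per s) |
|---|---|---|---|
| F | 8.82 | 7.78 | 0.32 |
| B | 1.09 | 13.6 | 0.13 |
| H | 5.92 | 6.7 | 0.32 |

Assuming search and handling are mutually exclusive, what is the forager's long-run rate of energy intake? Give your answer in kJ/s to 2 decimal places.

R = Σλ_iE_i / (1 + Σλ_ih_i)
Numerator: 0.32×8.82 + 0.13×1.09 + 0.32×5.92 = 4.859
Denominator: 1 + 0.32×7.78 + 0.13×13.6 + 0.32×6.7 = 7.402
R = 4.859/7.402 = 0.6564 kJ/s

0.66 kJ/s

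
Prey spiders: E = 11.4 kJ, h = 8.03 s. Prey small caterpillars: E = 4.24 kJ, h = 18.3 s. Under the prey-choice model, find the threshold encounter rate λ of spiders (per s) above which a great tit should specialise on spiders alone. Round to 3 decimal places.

0.024 per s

Drop small caterpillars once their profitability E₂/h₂ falls below the rate achievable on spiders alone: E₂/h₂ = λE₁/(1 + λh₁).
Solve for λ: λE₁h₂ = E₂(1 + λh₁) → λ(E₁h₂ − E₂h₁) = E₂ → λ = E₂/(E₁h₂ − E₂h₁).
λ = 4.24/(11.4×18.3 − 4.24×8.03) = 4.24/174.6 = 0.02429 per s.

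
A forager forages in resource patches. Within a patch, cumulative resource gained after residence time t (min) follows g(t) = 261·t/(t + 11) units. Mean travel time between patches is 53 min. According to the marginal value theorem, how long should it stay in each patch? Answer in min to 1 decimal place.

24.1 min

By the marginal value theorem, leave when the instantaneous gain rate g'(t) equals the habitat-wide average g(t)/(T + t).
g'(t) = 261·11/(t + 11)². Setting 261·11/(t+11)² = 261t/[(t+11)(53+t)] gives 11(53+t) = t(t+11), so t² = 11×53 = 583.
t* = √583 = 24.15 min.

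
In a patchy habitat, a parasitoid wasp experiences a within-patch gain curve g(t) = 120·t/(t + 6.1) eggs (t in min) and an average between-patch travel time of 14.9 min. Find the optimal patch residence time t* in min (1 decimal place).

Maximise g(t)/(T+t): set derivative to zero → g'(t)(T+t) = g(t).
g'(t) = 120·6.1/(t + 6.1)². Setting 120·6.1/(t+6.1)² = 120t/[(t+6.1)(14.9+t)] gives 6.1(14.9+t) = t(t+6.1), so t² = 6.1×14.9 = 90.89.
t* = √90.89 = 9.534 min.

9.5 min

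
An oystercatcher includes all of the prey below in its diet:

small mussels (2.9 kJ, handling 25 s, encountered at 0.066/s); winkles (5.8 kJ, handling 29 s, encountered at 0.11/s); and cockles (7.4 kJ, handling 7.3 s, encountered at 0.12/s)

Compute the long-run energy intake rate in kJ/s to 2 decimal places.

R = Σλ_iE_i / (1 + Σλ_ih_i)
Numerator: 0.066×2.9 + 0.11×5.8 + 0.12×7.4 = 1.717
Denominator: 1 + 0.066×25 + 0.11×29 + 0.12×7.3 = 6.716
R = 1.717/6.716 = 0.2557 kJ/s

0.26 kJ/s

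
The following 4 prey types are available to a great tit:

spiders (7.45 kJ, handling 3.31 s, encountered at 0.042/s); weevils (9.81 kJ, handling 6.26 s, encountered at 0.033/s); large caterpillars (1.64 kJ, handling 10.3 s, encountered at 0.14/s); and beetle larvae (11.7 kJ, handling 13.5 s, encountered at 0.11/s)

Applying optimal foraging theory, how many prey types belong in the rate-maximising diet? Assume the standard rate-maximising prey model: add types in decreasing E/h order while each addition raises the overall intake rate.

3

Profitabilities (E/h, kJ/s): spiders 2.25, weevils 1.57, beetle larvae 0.867, large caterpillars 0.159. Add prey in this order while the next type's profitability exceeds the intake rate on those already taken.
Rate on top 1: 0.2747. weevils: 1.57 > 0.2747 → include.
Rate on top 2: 0.4731. beetle larvae: 0.867 > 0.4731 → include.
Rate on top 3: 0.6796. large caterpillars: 0.159 < 0.6796 → exclude; stop.
Optimal diet: spiders, weevils, beetle larvae — 3 of 4 types.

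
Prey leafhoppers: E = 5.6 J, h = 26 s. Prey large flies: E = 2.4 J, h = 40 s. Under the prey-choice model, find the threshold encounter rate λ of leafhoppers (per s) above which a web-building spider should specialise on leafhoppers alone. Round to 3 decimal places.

At the threshold, the rate on leafhoppers alone equals the profitability of large flies: λ·5.6/(1 + λ·26) = 2.4/40 = 0.06.
Rearranging, λ(5.6 − 0.06×26) = 0.06, so λ = 0.06/4.04 = 0.01485 per s.

0.015 per s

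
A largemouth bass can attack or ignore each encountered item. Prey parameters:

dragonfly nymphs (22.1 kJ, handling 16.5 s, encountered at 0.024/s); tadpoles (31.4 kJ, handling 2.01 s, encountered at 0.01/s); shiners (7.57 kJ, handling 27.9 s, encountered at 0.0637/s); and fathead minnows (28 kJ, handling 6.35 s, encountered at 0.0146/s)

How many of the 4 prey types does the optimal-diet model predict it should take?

E/h in descending order: tadpoles 15.6, fathead minnows 4.41, dragonfly nymphs 1.34, shiners 0.271 kJ/s. The optimal diet is the largest prefix of this list for which every included type satisfies E_i/h_i > R on the types above it.
Rate on top 1: 0.3078. fathead minnows: 4.41 > 0.3078 → include.
Rate on top 2: 0.6495. dragonfly nymphs: 1.34 > 0.6495 → include.
Rate on top 3: 0.8306. shiners: 0.271 < 0.8306 → exclude; stop.
Optimal diet: tadpoles, fathead minnows, dragonfly nymphs — 3 of 4 types.

3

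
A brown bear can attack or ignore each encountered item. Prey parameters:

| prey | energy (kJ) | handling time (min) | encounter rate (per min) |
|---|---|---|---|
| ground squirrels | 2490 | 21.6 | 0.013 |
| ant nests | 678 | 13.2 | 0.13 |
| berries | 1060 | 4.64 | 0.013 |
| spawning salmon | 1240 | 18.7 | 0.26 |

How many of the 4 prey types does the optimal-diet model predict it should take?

Rank by E/h (kJ/min): berries 228, ground squirrels 115, spawning salmon 66.3, ant nests 51.4. Include each in turn until the next type's E/h falls below the running intake rate.
Rate on top 1: 13. ground squirrels: 115 > 13 → include.
Rate on top 2: 34.41. spawning salmon: 66.3 > 34.41 → include.
Rate on top 3: 59.41. ant nests: 51.4 < 59.41 → exclude; stop.
Optimal diet: berries, ground squirrels, spawning salmon — 3 of 4 types.

3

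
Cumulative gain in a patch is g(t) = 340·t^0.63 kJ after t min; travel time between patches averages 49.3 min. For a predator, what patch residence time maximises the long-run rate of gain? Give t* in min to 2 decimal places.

By the marginal value theorem, leave when the instantaneous gain rate g'(t) equals the habitat-wide average g(t)/(T + t).
g'(t) = 0.63·340·t^-0.37. Setting 0.63·340·t^-0.37 = 340·t^0.63/(49.3+t) gives 0.63(49.3+t) = t, so 0.37·t = 0.63×49.3.
t* = 0.63×49.3/0.37 = 83.94 min.

83.94 min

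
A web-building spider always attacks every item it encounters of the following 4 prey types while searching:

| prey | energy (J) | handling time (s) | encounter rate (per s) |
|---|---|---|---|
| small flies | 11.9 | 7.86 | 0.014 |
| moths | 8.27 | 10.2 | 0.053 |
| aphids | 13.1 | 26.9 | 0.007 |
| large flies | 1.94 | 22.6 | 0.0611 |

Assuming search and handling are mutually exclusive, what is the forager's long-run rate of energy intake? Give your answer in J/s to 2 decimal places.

0.25 J/s

R = Σλ_iE_i / (1 + Σλ_ih_i)
Numerator: 0.014×11.9 + 0.053×8.27 + 0.007×13.1 + 0.0611×1.94 = 0.8151
Denominator: 1 + 0.014×7.86 + 0.053×10.2 + 0.007×26.9 + 0.0611×22.6 = 3.22
R = 0.8151/3.22 = 0.2532 J/s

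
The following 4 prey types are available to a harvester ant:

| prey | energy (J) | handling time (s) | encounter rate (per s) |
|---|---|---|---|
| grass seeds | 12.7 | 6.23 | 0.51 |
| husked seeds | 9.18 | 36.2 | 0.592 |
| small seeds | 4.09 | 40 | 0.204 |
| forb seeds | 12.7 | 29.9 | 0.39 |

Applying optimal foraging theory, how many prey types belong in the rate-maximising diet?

1

E/h in descending order: grass seeds 2.04, forb seeds 0.425, husked seeds 0.254, small seeds 0.102 J/s. The optimal diet is the largest prefix of this list for which every included type satisfies E_i/h_i > R on the types above it.
Rate on top 1: 1.551. forb seeds: 0.425 < 1.551 → exclude; stop.
Optimal diet: grass seeds — 1 of 4 types.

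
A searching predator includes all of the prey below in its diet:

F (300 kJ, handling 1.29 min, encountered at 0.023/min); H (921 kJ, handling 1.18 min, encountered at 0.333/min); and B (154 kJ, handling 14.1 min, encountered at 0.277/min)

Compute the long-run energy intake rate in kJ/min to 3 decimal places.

66.860 kJ/min

R = (0.023×300 + 0.333×921 + 0.277×154) / (1 + 0.023×1.29 + 0.333×1.18 + 0.277×14.1) = 356.3/5.328 = 66.86 kJ/min.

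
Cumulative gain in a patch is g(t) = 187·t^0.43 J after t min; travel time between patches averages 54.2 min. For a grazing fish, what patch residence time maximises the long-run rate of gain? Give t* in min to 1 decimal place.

Optimal t* satisfies g'(t*) = g(t*)/(T + t*).
g'(t) = 0.43·187·t^-0.57. Setting 0.43·187·t^-0.57 = 187·t^0.43/(54.2+t) gives 0.43(54.2+t) = t, so 0.57·t = 0.43×54.2.
t* = 0.43×54.2/0.57 = 40.89 min.

40.9 min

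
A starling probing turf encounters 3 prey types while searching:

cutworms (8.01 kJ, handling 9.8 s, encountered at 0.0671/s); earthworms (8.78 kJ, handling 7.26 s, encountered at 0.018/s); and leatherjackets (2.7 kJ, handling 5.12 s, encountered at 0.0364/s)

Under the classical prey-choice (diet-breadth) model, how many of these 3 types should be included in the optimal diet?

3

E/h in descending order: earthworms 1.21, cutworms 0.817, leatherjackets 0.527 kJ/s. The optimal diet is the largest prefix of this list for which every included type satisfies E_i/h_i > R on the types above it.
Rate on top 1: 0.1398. cutworms: 0.817 > 0.1398 → include.
Rate on top 2: 0.3889. leatherjackets: 0.527 > 0.3889 → include.
Optimal diet: earthworms, cutworms, leatherjackets — 3 of 3 types.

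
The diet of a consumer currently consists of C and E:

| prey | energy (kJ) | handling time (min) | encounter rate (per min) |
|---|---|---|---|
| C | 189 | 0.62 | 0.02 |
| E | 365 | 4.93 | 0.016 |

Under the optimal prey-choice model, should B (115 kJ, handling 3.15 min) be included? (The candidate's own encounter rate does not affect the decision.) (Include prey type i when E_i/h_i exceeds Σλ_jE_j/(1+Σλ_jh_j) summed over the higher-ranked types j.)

Intake rate on the current diet: R = (0.02×189 + 0.016×365) / (1 + 0.02×0.62 + 0.016×4.93) = 9.62/1.091 = 8.815 kJ/min.
B: E/h = 115/3.15 = 36.51 kJ/min.
Since 36.51 > R, including B increases the long-run rate.

Yes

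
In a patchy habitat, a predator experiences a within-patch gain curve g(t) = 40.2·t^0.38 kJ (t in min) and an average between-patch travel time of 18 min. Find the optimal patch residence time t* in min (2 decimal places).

11.03 min

By the marginal value theorem, leave when the instantaneous gain rate g'(t) equals the habitat-wide average g(t)/(T + t).
g'(t) = 0.38·40.2·t^-0.62. Setting 0.38·40.2·t^-0.62 = 40.2·t^0.38/(18+t) gives 0.38(18+t) = t, so 0.62·t = 0.38×18.
t* = 0.38×18/0.62 = 11.03 min.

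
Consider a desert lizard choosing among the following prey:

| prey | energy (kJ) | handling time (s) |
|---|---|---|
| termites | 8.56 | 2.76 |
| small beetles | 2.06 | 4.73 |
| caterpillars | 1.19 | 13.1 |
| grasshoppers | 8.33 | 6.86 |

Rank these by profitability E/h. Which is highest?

termites

In descending order of E/h:
termites: 8.56/2.76 = 3.1 kJ/s
grasshoppers: 8.33/6.86 = 1.21 kJ/s
small beetles: 2.06/4.73 = 0.436 kJ/s
caterpillars: 1.19/13.1 = 0.0908 kJ/s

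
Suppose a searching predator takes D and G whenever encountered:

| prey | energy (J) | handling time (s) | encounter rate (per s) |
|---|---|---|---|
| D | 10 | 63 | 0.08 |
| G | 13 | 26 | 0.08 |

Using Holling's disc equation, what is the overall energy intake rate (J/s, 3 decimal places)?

0.227 J/s

R = Σλ_iE_i / (1 + Σλ_ih_i)
Numerator: 0.08×10 + 0.08×13 = 1.84
Denominator: 1 + 0.08×63 + 0.08×26 = 8.12
R = 1.84/8.12 = 0.2266 J/s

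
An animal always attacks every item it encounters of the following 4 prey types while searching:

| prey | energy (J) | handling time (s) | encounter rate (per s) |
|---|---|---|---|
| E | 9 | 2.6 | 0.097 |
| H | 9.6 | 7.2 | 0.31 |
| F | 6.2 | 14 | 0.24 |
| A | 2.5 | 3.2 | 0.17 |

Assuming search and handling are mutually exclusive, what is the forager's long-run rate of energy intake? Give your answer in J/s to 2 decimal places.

0.78 J/s

Energy encountered per unit search time: 0.097×9 + 0.31×9.6 + 0.24×6.2 + 0.17×2.5 = 5.762 J/s.
Handling time per unit search time: 0.097×2.6 + 0.31×7.2 + 0.24×14 + 0.17×3.2 = 6.388.
Rate = 5.762/(1 + 6.388) = 0.7799 J/s.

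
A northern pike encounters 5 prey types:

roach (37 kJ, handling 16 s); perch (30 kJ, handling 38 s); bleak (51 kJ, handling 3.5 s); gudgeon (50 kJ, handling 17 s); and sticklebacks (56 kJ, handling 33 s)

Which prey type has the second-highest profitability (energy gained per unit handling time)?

gudgeon

Profitability E/h (kJ/s): roach = 37/16 = 2.31, perch = 30/38 = 0.789, bleak = 51/3.5 = 14.6, gudgeon = 50/17 = 2.94, sticklebacks = 56/33 = 1.7.
Ranked: bleak > gudgeon > roach > sticklebacks > perch.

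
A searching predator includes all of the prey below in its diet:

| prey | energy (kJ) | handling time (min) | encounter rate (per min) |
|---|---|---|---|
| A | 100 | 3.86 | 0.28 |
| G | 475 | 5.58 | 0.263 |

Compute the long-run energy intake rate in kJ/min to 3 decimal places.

R = (0.28×100 + 0.263×475) / (1 + 0.28×3.86 + 0.263×5.58) = 152.9/3.548 = 43.1 kJ/min.

43.098 kJ/min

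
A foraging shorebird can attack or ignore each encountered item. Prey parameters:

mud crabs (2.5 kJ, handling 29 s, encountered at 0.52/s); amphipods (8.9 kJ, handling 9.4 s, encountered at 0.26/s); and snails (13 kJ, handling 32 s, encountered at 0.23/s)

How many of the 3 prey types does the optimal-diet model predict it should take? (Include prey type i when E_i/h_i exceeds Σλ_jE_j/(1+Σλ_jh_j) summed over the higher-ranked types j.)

1

Profitabilities (E/h, kJ/s): amphipods 0.947, snails 0.406, mud crabs 0.0862. Add prey in this order while the next type's profitability exceeds the intake rate on those already taken.
Rate on top 1: 0.6719. snails: 0.406 < 0.6719 → exclude; stop.
Optimal diet: amphipods — 1 of 3 types.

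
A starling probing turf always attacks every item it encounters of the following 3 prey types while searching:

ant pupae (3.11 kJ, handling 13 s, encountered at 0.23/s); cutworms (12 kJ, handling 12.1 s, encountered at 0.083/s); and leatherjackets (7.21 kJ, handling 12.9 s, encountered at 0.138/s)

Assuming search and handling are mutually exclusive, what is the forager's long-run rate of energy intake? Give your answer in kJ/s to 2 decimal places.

0.40 kJ/s

R = (0.23×3.11 + 0.083×12 + 0.138×7.21) / (1 + 0.23×13 + 0.083×12.1 + 0.138×12.9) = 2.706/6.775 = 0.3995 kJ/s.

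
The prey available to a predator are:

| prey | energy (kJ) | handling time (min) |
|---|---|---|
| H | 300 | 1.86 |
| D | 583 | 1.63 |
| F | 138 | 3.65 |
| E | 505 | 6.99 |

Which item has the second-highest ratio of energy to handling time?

H

In descending order of E/h:
D: 583/1.63 = 358 kJ/min
H: 300/1.86 = 161 kJ/min
E: 505/6.99 = 72.2 kJ/min
F: 138/3.65 = 37.8 kJ/min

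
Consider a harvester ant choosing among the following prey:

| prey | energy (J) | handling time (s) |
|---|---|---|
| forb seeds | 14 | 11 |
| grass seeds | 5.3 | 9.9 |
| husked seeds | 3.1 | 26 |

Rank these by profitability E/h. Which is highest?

In descending order of E/h:
forb seeds: 14/11 = 1.27 J/s
grass seeds: 5.3/9.9 = 0.535 J/s
husked seeds: 3.1/26 = 0.119 J/s

forb seeds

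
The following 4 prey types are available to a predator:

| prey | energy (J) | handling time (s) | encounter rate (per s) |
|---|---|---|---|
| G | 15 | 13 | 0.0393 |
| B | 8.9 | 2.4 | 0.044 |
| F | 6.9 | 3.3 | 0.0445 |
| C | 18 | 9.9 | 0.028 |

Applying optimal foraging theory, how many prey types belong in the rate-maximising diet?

4

Profitabilities (E/h, J/s): B 3.71, F 2.09, C 1.82, G 1.15. Add prey in this order while the next type's profitability exceeds the intake rate on those already taken.
Rate on top 1: 0.3542. F: 2.09 > 0.3542 → include.
Rate on top 2: 0.5578. C: 1.82 > 0.5578 → include.
Rate on top 3: 0.7862. G: 1.15 > 0.7862 → include.
Optimal diet: B, F, C, G — 4 of 4 types.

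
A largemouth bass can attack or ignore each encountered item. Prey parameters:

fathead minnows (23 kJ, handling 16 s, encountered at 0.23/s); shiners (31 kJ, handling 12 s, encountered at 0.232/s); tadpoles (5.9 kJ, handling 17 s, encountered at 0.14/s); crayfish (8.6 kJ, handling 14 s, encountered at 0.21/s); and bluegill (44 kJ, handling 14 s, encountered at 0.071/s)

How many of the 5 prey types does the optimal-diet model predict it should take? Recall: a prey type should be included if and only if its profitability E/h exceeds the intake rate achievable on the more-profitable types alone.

2

E/h in descending order: bluegill 3.14, shiners 2.58, fathead minnows 1.44, crayfish 0.614, tadpoles 0.347 kJ/s. The optimal diet is the largest prefix of this list for which every included type satisfies E_i/h_i > R on the types above it.
Rate on top 1: 1.567. shiners: 2.58 > 1.567 → include.
Rate on top 2: 2.159. fathead minnows: 1.44 < 2.159 → exclude; stop.
Optimal diet: bluegill, shiners — 2 of 5 types.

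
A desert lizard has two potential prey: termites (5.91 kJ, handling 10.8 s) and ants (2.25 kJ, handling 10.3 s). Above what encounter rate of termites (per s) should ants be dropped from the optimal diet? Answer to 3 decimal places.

At the threshold, the rate on termites alone equals the profitability of ants: λ·5.91/(1 + λ·10.8) = 2.25/10.3 = 0.2184.
Rearranging, λ(5.91 − 0.2184×10.8) = 0.2184, so λ = 0.2184/3.551 = 0.06152 per s.

0.062 per s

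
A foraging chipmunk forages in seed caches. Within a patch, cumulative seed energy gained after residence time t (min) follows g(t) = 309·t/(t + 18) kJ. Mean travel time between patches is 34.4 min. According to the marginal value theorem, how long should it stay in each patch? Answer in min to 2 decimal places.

24.88 min

By the marginal value theorem, leave when the instantaneous gain rate g'(t) equals the habitat-wide average g(t)/(T + t).
g'(t) = 309·18/(t + 18)². Setting 309·18/(t+18)² = 309t/[(t+18)(34.4+t)] gives 18(34.4+t) = t(t+18), so t² = 18×34.4 = 619.2.
t* = √619.2 = 24.88 min.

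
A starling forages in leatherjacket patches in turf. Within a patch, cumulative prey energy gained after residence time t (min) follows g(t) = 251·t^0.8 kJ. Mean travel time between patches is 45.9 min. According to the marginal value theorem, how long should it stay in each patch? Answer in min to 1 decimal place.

183.6 min

Maximise g(t)/(T+t): set derivative to zero → g'(t)(T+t) = g(t).
g'(t) = 0.8·251·t^-0.2. Setting 0.8·251·t^-0.2 = 251·t^0.8/(45.9+t) gives 0.8(45.9+t) = t, so 0.20·t = 0.8×45.9.
t* = 0.8×45.9/0.20 = 183.6 min.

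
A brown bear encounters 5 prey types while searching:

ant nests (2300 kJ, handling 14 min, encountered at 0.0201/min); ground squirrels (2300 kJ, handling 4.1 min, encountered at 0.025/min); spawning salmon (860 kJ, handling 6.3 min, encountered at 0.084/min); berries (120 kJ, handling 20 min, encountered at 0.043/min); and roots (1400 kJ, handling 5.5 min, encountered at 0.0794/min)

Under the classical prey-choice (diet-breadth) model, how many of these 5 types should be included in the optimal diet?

4

Profitabilities (E/h, kJ/min): ground squirrels 561, roots 255, ant nests 164, spawning salmon 137, berries 6. Add prey in this order while the next type's profitability exceeds the intake rate on those already taken.
Rate on top 1: 52.15. roots: 255 > 52.15 → include.
Rate on top 2: 109.6. ant nests: 164 > 109.6 → include.
Rate on top 3: 118. spawning salmon: 137 > 118 → include.
Rate on top 4: 122.2. berries: 6 < 122.2 → exclude; stop.
Optimal diet: ground squirrels, roots, ant nests, spawning salmon — 4 of 5 types.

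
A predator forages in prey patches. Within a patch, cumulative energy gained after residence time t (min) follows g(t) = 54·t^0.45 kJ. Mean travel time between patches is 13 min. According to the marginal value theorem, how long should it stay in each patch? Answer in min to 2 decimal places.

By the marginal value theorem, leave when the instantaneous gain rate g'(t) equals the habitat-wide average g(t)/(T + t).
g'(t) = 0.45·54·t^-0.55. Setting 0.45·54·t^-0.55 = 54·t^0.45/(13+t) gives 0.45(13+t) = t, so 0.55·t = 0.45×13.
t* = 0.45×13/0.55 = 10.64 min.

10.64 min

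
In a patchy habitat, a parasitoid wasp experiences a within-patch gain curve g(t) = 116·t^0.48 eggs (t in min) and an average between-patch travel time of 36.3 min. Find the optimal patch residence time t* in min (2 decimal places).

33.51 min

By the marginal value theorem, leave when the instantaneous gain rate g'(t) equals the habitat-wide average g(t)/(T + t).
g'(t) = 0.48·116·t^-0.52. Setting 0.48·116·t^-0.52 = 116·t^0.48/(36.3+t) gives 0.48(36.3+t) = t, so 0.52·t = 0.48×36.3.
t* = 0.48×36.3/0.52 = 33.51 min.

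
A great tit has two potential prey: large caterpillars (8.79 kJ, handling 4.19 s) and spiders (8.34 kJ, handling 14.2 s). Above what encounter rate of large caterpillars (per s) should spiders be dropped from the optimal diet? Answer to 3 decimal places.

0.093 per s

Drop spiders once their profitability E₂/h₂ falls below the rate achievable on large caterpillars alone: E₂/h₂ = λE₁/(1 + λh₁).
Solve for λ: λE₁h₂ = E₂(1 + λh₁) → λ(E₁h₂ − E₂h₁) = E₂ → λ = E₂/(E₁h₂ − E₂h₁).
λ = 8.34/(8.79×14.2 − 8.34×4.19) = 8.34/89.87 = 0.0928 per s.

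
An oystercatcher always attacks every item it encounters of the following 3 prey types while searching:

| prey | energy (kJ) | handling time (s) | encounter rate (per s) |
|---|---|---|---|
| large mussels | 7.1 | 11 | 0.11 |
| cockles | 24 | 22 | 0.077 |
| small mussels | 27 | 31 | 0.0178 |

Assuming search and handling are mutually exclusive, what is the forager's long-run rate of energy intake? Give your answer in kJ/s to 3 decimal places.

Energy encountered per unit search time: 0.11×7.1 + 0.077×24 + 0.0178×27 = 3.11 kJ/s.
Handling time per unit search time: 0.11×11 + 0.077×22 + 0.0178×31 = 3.456.
Rate = 3.11/(1 + 3.456) = 0.6979 kJ/s.

0.698 kJ/s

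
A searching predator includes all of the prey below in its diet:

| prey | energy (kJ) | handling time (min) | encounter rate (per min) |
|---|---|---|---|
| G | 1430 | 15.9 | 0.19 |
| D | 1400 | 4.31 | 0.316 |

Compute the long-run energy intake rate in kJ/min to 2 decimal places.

132.66 kJ/min

R = (0.19×1430 + 0.316×1400) / (1 + 0.19×15.9 + 0.316×4.31) = 714.1/5.383 = 132.7 kJ/min.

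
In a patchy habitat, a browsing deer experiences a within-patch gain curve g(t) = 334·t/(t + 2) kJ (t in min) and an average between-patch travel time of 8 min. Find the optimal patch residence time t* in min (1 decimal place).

4.0 min

By the marginal value theorem, leave when the instantaneous gain rate g'(t) equals the habitat-wide average g(t)/(T + t).
g'(t) = 334·2/(t + 2)². Setting 334·2/(t+2)² = 334t/[(t+2)(8+t)] gives 2(8+t) = t(t+2), so t² = 2×8 = 16.
t* = √16 = 4 min.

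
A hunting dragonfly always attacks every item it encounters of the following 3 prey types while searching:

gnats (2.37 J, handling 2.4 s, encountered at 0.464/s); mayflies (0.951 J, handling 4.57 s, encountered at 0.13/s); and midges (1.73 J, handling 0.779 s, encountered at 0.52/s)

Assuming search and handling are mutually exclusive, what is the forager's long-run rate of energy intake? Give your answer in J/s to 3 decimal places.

R = Σλ_iE_i / (1 + Σλ_ih_i)
Numerator: 0.464×2.37 + 0.13×0.951 + 0.52×1.73 = 2.123
Denominator: 1 + 0.464×2.4 + 0.13×4.57 + 0.52×0.779 = 3.113
R = 2.123/3.113 = 0.682 J/s

0.682 J/s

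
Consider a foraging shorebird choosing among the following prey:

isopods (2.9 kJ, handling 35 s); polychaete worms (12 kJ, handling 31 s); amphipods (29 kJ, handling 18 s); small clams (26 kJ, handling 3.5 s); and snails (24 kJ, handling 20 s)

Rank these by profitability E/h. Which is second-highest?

amphipods

In descending order of E/h:
small clams: 26/3.5 = 7.43 kJ/s
amphipods: 29/18 = 1.61 kJ/s
snails: 24/20 = 1.2 kJ/s
polychaete worms: 12/31 = 0.387 kJ/s
isopods: 2.9/35 = 0.0829 kJ/s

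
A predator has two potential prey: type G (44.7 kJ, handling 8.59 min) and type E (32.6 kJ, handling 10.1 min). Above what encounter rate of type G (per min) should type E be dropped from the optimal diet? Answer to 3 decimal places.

0.190 per min

The zero-one rule: include type E iff E₂/h₂ > λE₁/(1+λh₁). Equality gives the switch point.
λE₁h₂ = E₂ + λE₂h₁ ⇒ λ = E₂/(E₁h₂ − E₂h₁) = 32.6/(451.5 − 280) = 0.1902 per min.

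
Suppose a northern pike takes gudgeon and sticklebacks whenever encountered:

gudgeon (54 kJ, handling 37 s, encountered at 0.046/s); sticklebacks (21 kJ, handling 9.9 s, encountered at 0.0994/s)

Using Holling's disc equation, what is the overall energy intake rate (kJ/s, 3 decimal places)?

1.240 kJ/s

R = Σλ_iE_i / (1 + Σλ_ih_i)
Numerator: 0.046×54 + 0.0994×21 = 4.571
Denominator: 1 + 0.046×37 + 0.0994×9.9 = 3.686
R = 4.571/3.686 = 1.24 kJ/s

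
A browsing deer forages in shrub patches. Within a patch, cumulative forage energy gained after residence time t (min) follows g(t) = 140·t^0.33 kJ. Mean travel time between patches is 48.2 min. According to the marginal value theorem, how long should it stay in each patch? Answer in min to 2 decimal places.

23.74 min

Optimal t* satisfies g'(t*) = g(t*)/(T + t*).
g'(t) = 0.33·140·t^-0.67. Setting 0.33·140·t^-0.67 = 140·t^0.33/(48.2+t) gives 0.33(48.2+t) = t, so 0.67·t = 0.33×48.2.
t* = 0.33×48.2/0.67 = 23.74 min.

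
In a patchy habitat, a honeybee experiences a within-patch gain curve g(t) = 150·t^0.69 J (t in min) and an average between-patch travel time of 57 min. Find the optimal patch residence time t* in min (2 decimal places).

By the marginal value theorem, leave when the instantaneous gain rate g'(t) equals the habitat-wide average g(t)/(T + t).
g'(t) = 0.69·150·t^-0.31. Setting 0.69·150·t^-0.31 = 150·t^0.69/(57+t) gives 0.69(57+t) = t, so 0.31·t = 0.69×57.
t* = 0.69×57/0.31 = 126.9 min.

126.87 min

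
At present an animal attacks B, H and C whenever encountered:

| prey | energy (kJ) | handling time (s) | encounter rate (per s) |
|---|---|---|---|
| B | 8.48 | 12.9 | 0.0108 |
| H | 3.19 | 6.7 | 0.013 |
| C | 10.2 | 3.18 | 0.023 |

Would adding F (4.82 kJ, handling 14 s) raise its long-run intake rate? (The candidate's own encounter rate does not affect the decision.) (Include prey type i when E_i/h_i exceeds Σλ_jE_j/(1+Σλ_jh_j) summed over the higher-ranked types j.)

On B, H and C alone, R = ΣλE/(1+Σλh) = 0.3677/1.3 = 0.2829 kJ/s.
Profitability of F: 4.82/14 = 0.3443 kJ/s.
0.3443 > 0.2829, so adding F raises the average — include it.

Yes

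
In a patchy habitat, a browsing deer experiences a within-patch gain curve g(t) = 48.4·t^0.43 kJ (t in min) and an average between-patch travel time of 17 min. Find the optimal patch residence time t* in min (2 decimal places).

12.82 min

Maximise g(t)/(T+t): set derivative to zero → g'(t)(T+t) = g(t).
g'(t) = 0.43·48.4·t^-0.57. Setting 0.43·48.4·t^-0.57 = 48.4·t^0.43/(17+t) gives 0.43(17+t) = t, so 0.57·t = 0.43×17.
t* = 0.43×17/0.57 = 12.82 min.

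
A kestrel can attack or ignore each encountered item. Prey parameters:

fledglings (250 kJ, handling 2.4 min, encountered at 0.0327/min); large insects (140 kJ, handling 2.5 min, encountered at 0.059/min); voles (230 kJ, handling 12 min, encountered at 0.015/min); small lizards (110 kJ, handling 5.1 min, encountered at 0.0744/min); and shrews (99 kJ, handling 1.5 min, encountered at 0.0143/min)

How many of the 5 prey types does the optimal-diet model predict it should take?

Rank by E/h (kJ/min): fledglings 104, shrews 66, large insects 56, small lizards 21.6, voles 19.2. Include each in turn until the next type's E/h falls below the running intake rate.
Rate on top 1: 7.58. shrews: 66 > 7.58 → include.
Rate on top 2: 8.719. large insects: 56 > 8.719 → include.
Rate on top 3: 14.31. small lizards: 21.6 > 14.31 → include.
Rate on top 4: 16. voles: 19.2 > 16 → include.
Optimal diet: fledglings, shrews, large insects, small lizards, voles — 5 of 5 types.

5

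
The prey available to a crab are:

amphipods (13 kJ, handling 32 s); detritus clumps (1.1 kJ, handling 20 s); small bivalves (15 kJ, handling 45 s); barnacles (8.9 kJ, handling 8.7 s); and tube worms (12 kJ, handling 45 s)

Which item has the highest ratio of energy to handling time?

In descending order of E/h:
barnacles: 8.9/8.7 = 1.02 kJ/s
amphipods: 13/32 = 0.406 kJ/s
small bivalves: 15/45 = 0.333 kJ/s
tube worms: 12/45 = 0.267 kJ/s
detritus clumps: 1.1/20 = 0.055 kJ/s

barnacles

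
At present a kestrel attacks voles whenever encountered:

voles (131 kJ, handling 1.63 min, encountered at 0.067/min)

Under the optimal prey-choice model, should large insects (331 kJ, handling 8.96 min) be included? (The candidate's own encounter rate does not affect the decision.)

Yes

Intake rate on the current diet: R = (0.067×131) / (1 + 0.067×1.63) = 8.777/1.109 = 7.913 kJ/min.
Profitability of large insects: 331/8.96 = 36.94 kJ/min.
36.94 > 7.913, so adding large insects raises the average — include it.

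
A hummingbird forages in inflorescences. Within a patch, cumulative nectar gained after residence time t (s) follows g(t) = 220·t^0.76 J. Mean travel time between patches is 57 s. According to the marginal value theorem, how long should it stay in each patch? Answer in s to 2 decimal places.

180.50 s

Optimal t* satisfies g'(t*) = g(t*)/(T + t*).
g'(t) = 0.76·220·t^-0.24. Setting 0.76·220·t^-0.24 = 220·t^0.76/(57+t) gives 0.76(57+t) = t, so 0.24·t = 0.76×57.
t* = 0.76×57/0.24 = 180.5 s.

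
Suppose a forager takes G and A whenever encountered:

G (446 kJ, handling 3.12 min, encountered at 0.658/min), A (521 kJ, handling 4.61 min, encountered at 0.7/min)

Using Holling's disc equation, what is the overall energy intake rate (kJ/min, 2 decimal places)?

R = Σλ_iE_i / (1 + Σλ_ih_i)
Numerator: 0.658×446 + 0.7×521 = 658.2
Denominator: 1 + 0.658×3.12 + 0.7×4.61 = 6.28
R = 658.2/6.28 = 104.8 kJ/min

104.80 kJ/min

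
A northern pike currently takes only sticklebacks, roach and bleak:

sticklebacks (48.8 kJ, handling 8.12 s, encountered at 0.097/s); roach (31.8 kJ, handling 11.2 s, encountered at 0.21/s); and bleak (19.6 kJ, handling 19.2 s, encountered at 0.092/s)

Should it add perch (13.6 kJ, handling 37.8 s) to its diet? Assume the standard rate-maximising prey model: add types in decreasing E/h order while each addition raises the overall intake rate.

On sticklebacks, roach and bleak alone, R = ΣλE/(1+Σλh) = 13.21/5.906 = 2.238 kJ/s.
perch: E/h = 13.6/37.8 = 0.3598 kJ/s.
0.3598 < 2.238, so adding perch would lower the average — exclude it.

No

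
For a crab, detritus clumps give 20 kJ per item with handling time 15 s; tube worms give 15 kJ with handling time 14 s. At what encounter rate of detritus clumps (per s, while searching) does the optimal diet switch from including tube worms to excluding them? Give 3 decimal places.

0.273 per s

At the threshold, the rate on detritus clumps alone equals the profitability of tube worms: λ·20/(1 + λ·15) = 15/14 = 1.071.
Rearranging, λ(20 − 1.071×15) = 1.071, so λ = 1.071/3.929 = 0.2727 per s.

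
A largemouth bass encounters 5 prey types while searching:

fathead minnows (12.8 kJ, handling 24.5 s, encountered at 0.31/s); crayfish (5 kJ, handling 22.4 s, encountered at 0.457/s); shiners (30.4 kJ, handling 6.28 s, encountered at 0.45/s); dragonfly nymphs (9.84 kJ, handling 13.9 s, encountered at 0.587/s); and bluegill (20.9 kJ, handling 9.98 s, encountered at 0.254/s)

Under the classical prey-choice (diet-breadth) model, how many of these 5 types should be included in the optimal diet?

1

E/h in descending order: shiners 4.84, bluegill 2.09, dragonfly nymphs 0.708, fathead minnows 0.522, crayfish 0.223 kJ/s. The optimal diet is the largest prefix of this list for which every included type satisfies E_i/h_i > R on the types above it.
Rate on top 1: 3.576. bluegill: 2.09 < 3.576 → exclude; stop.
Optimal diet: shiners — 1 of 5 types.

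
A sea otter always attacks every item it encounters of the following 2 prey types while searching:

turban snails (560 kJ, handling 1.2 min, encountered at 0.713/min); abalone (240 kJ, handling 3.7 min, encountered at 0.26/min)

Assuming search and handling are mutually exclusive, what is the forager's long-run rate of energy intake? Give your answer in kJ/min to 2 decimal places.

R = Σλ_iE_i / (1 + Σλ_ih_i)
Numerator: 0.713×560 + 0.26×240 = 461.7
Denominator: 1 + 0.713×1.2 + 0.26×3.7 = 2.818
R = 461.7/2.818 = 163.9 kJ/min

163.86 kJ/min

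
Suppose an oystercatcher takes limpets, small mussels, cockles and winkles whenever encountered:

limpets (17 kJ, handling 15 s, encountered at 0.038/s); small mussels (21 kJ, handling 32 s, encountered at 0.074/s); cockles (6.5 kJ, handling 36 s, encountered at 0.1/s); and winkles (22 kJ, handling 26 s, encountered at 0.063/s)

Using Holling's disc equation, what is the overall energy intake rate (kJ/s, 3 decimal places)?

R = (0.038×17 + 0.074×21 + 0.1×6.5 + 0.063×22) / (1 + 0.038×15 + 0.074×32 + 0.1×36 + 0.063×26) = 4.236/9.176 = 0.4616 kJ/s.

0.462 kJ/s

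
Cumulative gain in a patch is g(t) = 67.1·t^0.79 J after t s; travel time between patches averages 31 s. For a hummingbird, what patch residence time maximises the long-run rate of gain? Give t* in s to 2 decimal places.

Maximise g(t)/(T+t): set derivative to zero → g'(t)(T+t) = g(t).
g'(t) = 0.79·67.1·t^-0.21. Setting 0.79·67.1·t^-0.21 = 67.1·t^0.79/(31+t) gives 0.79(31+t) = t, so 0.21·t = 0.79×31.
t* = 0.79×31/0.21 = 116.6 s.

116.62 s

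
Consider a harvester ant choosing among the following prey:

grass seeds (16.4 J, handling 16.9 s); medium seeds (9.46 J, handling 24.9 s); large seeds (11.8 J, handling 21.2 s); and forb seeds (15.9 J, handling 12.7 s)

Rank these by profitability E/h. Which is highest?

In descending order of E/h:
forb seeds: 15.9/12.7 = 1.25 J/s
grass seeds: 16.4/16.9 = 0.97 J/s
large seeds: 11.8/21.2 = 0.557 J/s
medium seeds: 9.46/24.9 = 0.38 J/s

forb seeds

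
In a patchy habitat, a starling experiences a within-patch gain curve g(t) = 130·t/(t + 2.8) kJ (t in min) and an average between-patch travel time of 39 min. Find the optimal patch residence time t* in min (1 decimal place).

Maximise g(t)/(T+t): set derivative to zero → g'(t)(T+t) = g(t).
g'(t) = 130·2.8/(t + 2.8)². Setting 130·2.8/(t+2.8)² = 130t/[(t+2.8)(39+t)] gives 2.8(39+t) = t(t+2.8), so t² = 2.8×39 = 109.2.
t* = √109.2 = 10.45 min.

10.4 min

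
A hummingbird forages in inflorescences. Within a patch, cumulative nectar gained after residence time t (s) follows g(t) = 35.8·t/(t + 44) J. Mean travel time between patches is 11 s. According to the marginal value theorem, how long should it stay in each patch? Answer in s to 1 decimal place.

22.0 s

Maximise g(t)/(T+t): set derivative to zero → g'(t)(T+t) = g(t).
g'(t) = 35.8·44/(t + 44)². Setting 35.8·44/(t+44)² = 35.8t/[(t+44)(11+t)] gives 44(11+t) = t(t+44), so t² = 44×11 = 484.
t* = √484 = 22 s.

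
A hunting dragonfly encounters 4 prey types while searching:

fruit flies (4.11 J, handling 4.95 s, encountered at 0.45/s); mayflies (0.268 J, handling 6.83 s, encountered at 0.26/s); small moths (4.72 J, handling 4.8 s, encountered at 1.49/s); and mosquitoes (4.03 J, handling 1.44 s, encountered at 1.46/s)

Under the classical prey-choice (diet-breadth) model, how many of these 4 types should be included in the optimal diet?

E/h in descending order: mosquitoes 2.8, small moths 0.983, fruit flies 0.83, mayflies 0.0392 J/s. The optimal diet is the largest prefix of this list for which every included type satisfies E_i/h_i > R on the types above it.
Rate on top 1: 1.897. small moths: 0.983 < 1.897 → exclude; stop.
Optimal diet: mosquitoes — 1 of 4 types.

1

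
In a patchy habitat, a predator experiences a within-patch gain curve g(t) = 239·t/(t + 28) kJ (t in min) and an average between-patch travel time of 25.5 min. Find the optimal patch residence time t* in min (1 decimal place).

26.7 min

Optimal t* satisfies g'(t*) = g(t*)/(T + t*).
g'(t) = 239·28/(t + 28)². Setting 239·28/(t+28)² = 239t/[(t+28)(25.5+t)] gives 28(25.5+t) = t(t+28), so t² = 28×25.5 = 714.
t* = √714 = 26.72 min.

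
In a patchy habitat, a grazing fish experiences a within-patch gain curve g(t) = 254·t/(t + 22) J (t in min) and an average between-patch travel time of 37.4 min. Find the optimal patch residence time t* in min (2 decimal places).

Maximise g(t)/(T+t): set derivative to zero → g'(t)(T+t) = g(t).
g'(t) = 254·22/(t + 22)². Setting 254·22/(t+22)² = 254t/[(t+22)(37.4+t)] gives 22(37.4+t) = t(t+22), so t² = 22×37.4 = 822.8.
t* = √822.8 = 28.68 min.

28.68 min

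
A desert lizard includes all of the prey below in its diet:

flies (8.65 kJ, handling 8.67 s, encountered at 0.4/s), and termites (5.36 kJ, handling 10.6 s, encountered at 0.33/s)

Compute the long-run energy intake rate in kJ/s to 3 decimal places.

0.656 kJ/s

R = (0.4×8.65 + 0.33×5.36) / (1 + 0.4×8.67 + 0.33×10.6) = 5.229/7.966 = 0.6564 kJ/s.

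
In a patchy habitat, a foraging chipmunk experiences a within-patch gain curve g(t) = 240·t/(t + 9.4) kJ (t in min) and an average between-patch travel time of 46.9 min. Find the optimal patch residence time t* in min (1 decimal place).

21.0 min

Maximise g(t)/(T+t): set derivative to zero → g'(t)(T+t) = g(t).
g'(t) = 240·9.4/(t + 9.4)². Setting 240·9.4/(t+9.4)² = 240t/[(t+9.4)(46.9+t)] gives 9.4(46.9+t) = t(t+9.4), so t² = 9.4×46.9 = 440.9.
t* = √440.9 = 21 min.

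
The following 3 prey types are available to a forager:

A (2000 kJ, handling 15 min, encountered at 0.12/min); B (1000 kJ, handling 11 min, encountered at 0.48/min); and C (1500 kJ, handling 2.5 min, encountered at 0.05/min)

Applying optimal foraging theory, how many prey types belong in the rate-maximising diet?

E/h in descending order: C 600, A 133, B 90.9 kJ/min. The optimal diet is the largest prefix of this list for which every included type satisfies E_i/h_i > R on the types above it.
Rate on top 1: 66.67. A: 133 > 66.67 → include.
Rate on top 2: 107.7. B: 90.9 < 107.7 → exclude; stop.
Optimal diet: C, A — 2 of 3 types.

2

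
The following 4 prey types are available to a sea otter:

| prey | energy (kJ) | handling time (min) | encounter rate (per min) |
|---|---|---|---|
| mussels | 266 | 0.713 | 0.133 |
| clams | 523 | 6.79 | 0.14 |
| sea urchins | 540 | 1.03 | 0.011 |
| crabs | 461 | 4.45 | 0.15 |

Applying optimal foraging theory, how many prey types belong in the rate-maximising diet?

4

E/h in descending order: sea urchins 524, mussels 373, crabs 104, clams 77 kJ/min. The optimal diet is the largest prefix of this list for which every included type satisfies E_i/h_i > R on the types above it.
Rate on top 1: 5.873. mussels: 373 > 5.873 → include.
Rate on top 2: 37.35. crabs: 104 > 37.35 → include.
Rate on top 3: 62.28. clams: 77 > 62.28 → include.
Optimal diet: sea urchins, mussels, crabs, clams — 4 of 4 types.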